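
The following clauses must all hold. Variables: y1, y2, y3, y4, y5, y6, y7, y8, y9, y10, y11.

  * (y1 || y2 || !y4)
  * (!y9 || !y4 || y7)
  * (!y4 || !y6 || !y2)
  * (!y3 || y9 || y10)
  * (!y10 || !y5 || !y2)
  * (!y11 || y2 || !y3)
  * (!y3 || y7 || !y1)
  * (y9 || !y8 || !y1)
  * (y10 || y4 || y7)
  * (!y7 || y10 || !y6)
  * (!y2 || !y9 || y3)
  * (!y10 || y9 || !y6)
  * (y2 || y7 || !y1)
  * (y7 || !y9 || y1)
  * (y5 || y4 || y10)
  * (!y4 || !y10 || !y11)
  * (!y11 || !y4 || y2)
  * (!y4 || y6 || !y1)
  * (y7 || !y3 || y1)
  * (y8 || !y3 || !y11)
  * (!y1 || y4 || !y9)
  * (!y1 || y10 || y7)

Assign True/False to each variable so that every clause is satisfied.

y1=F  y2=T  y3=F  y4=T  y5=F  y6=F  y7=T  y8=T  y9=F  y10=F  y11=F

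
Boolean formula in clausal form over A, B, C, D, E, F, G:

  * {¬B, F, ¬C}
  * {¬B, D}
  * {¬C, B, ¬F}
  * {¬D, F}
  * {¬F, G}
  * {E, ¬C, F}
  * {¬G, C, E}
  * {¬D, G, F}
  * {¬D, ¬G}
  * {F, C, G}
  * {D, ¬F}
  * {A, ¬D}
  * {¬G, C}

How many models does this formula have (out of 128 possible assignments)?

4

The models are:
  A=F B=F C=T D=F E=T F=F G=F
  A=F B=F C=T D=F E=T F=F G=T
  A=T B=F C=T D=F E=T F=F G=F
  A=T B=F C=T D=F E=T F=F G=T
Count: 4.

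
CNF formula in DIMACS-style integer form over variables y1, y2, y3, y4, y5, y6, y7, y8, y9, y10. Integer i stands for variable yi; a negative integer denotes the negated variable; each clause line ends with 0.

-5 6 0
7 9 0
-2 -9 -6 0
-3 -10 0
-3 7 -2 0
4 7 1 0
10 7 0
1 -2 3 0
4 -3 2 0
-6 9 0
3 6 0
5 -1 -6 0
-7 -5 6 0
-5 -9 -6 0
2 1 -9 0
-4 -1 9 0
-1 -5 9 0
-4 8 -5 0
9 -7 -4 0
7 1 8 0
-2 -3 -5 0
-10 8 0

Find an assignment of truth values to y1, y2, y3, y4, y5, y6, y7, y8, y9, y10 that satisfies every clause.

y1=True, y2=True, y3=True, y4=False, y5=False, y6=False, y7=True, y8=False, y9=True, y10=False

Check each clause:
  1. (y6 | ~y5) — ~y5 is true.
  2. (y9 | y7) — y9 is true.
  3. (~y2 | ~y6 | ~y9) — ~y6 is true.
  4. (~y3 | ~y10) — ~y10 is true.
  5. (~y3 | ~y2 | y7) — y7 is true.
  6. (y1 | y4 | y7) — y1 is true.
  7. (y10 | y7) — y7 is true.
  8. (y3 | y1 | ~y2) — y1 is true.
  9. (~y3 | y2 | y4) — y2 is true.
  10. (~y6 | y9) — y9 is true.
  11. (y6 | y3) — y3 is true.
  12. (~y6 | y5 | ~y1) — ~y6 is true.
  13. (~y5 | ~y7 | y6) — ~y5 is true.
  14. (~y6 | ~y5 | ~y9) — ~y6 is true.
  15. (y2 | ~y9 | y1) — y1 is true.
  16. (~y4 | y9 | ~y1) — y9 is true.
  17. (~y1 | y9 | ~y5) — y9 is true.
  18. (y8 | ~y4 | ~y5) — ~y5 is true.
  19. (~y4 | y9 | ~y7) — ~y4 is true.
  20. (y8 | y1 | y7) — y1 is true.
  21. (~y3 | ~y2 | ~y5) — ~y5 is true.
  22. (y8 | ~y10) — ~y10 is true.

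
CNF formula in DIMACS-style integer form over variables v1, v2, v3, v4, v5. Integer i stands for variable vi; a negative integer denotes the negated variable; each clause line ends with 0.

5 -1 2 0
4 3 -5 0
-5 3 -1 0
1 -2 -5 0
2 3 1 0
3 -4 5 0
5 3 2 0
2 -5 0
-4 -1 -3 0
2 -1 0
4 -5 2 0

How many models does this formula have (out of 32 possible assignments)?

8

Split on v5, then v2.
  v5=T, v2=T: remaining (v1,v3,v4) ∈ {(T,T,F)} — 1.
  v5=T, v2=F: a clause becomes empty — 0.
  v5=F, v2=T: 5 of the 8 assignments to (v1,v3,v4) work.
  v5=F, v2=F: remaining (v1,v3,v4) ∈ {(F,T,F); (F,T,T)} — 2.
Total: 1 + 0 + 5 + 2 = 8.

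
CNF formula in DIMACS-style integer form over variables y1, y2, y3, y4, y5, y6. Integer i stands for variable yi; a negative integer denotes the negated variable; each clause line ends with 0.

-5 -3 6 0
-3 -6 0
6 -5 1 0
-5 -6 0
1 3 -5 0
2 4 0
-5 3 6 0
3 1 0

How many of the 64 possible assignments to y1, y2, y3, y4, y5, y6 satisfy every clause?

12

Case analysis on y3 and y5:
  y3=T, y5=T: a clause becomes empty — 0.
  y3=T, y5=F: y1 free; 3 ways for (y2,y4,y6) × 2^1 = 6.
  y3=F, y5=T: a clause becomes empty — 0.
  y3=F, y5=F: y6 free; 3 ways for (y1,y2,y4) × 2^1 = 6.
Total: 0 + 6 + 0 + 6 = 12.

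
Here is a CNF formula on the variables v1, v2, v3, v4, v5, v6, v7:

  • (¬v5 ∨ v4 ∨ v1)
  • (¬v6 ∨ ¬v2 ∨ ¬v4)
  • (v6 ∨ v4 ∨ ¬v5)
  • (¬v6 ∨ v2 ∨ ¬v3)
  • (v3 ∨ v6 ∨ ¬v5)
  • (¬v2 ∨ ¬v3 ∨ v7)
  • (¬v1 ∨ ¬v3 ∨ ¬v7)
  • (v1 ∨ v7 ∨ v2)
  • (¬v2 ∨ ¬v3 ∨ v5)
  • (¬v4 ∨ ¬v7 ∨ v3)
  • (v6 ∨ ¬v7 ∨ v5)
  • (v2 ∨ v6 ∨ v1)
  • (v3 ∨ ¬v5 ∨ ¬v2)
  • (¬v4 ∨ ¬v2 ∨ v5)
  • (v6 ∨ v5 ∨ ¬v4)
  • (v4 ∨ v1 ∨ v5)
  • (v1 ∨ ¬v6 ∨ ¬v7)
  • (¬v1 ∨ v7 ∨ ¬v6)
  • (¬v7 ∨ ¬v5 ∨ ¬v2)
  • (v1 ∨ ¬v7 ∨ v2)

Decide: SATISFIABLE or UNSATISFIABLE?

Branch on v1: take v1 = True.
For the remaining variables, v2 = False, v3 = False, v4 = False, v5 = True, v6 = True, v7 = True works.
Every clause has at least one true literal under this assignment.
So v1=True, v2=False, v3=False, v4=False, v5=True, v6=True, v7=True is a satisfying assignment.

SATISFIABLE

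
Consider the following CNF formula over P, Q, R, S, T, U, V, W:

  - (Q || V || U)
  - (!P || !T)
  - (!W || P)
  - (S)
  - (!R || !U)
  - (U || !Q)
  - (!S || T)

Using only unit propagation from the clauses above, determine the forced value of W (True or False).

False

Unit clause (S) sets S = True.
From (T || !S) and S = True: T = True.
From (!P || !T) and T = True: P = False.
From (P || !W) and P = False: W = False.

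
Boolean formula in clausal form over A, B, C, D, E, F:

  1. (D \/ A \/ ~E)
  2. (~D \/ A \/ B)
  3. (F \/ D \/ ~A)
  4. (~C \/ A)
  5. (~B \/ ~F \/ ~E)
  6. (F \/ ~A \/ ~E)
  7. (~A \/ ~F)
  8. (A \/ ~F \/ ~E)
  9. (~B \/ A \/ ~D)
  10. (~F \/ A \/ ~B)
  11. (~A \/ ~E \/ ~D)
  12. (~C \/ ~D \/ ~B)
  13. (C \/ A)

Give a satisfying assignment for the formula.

A=True, B=False, C=False, D=True, E=False, F=False

Check each clause:
  1. (D \/ A \/ ~E) — A is true.
  2. (A \/ ~D \/ B) — A is true.
  3. (F \/ D \/ ~A) — D is true.
  4. (~C \/ A) — A is true.
  5. (~B \/ ~E \/ ~F) — ~F is true.
  6. (~E \/ ~A \/ F) — ~E is true.
  7. (~F \/ ~A) — ~F is true.
  8. (~F \/ ~E \/ A) — A is true.
  9. (~B \/ A \/ ~D) — A is true.
  10. (A \/ ~F \/ ~B) — A is true.
  11. (~A \/ ~D \/ ~E) — ~E is true.
  12. (~D \/ ~C \/ ~B) — ~C is true.
  13. (C \/ A) — A is true.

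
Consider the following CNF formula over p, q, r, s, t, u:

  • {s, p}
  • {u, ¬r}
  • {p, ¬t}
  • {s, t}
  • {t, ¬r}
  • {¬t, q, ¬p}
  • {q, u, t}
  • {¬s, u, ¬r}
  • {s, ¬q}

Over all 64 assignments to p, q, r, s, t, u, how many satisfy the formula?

9

Split on t, then s.
  t=T, s=T: remaining (p,q,r,u) ∈ {(T,T,F,F); (T,T,F,T); (T,T,T,T)} — 3.
  t=T, s=F: a clause becomes empty — 0.
  t=F, s=T: p free; 3 ways for (q,r,u) × 2^1 = 6.
  t=F, s=F: a clause becomes empty — 0.
Total: 3 + 0 + 6 + 0 = 9.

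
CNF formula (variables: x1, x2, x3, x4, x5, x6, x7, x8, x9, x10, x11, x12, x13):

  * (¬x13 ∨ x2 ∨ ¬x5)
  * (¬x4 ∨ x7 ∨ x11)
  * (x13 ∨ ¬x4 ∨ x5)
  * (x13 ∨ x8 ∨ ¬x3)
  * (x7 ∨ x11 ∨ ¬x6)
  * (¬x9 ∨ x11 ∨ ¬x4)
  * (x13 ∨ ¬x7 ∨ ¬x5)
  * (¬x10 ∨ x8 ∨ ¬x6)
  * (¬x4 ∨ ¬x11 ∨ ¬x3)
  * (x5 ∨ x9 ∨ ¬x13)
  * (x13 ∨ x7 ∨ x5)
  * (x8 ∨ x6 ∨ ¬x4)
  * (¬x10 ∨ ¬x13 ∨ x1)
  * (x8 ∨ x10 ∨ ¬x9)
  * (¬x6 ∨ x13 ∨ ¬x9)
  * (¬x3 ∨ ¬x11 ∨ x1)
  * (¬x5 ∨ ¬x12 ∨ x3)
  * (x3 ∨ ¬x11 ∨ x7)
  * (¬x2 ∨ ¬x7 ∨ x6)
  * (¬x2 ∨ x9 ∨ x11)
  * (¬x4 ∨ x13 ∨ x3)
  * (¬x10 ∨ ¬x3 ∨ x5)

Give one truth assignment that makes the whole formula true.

x1=False, x2=True, x3=False, x4=False, x5=False, x6=True, x7=True, x8=True, x9=False, x10=True, x11=True, x12=False, x13=False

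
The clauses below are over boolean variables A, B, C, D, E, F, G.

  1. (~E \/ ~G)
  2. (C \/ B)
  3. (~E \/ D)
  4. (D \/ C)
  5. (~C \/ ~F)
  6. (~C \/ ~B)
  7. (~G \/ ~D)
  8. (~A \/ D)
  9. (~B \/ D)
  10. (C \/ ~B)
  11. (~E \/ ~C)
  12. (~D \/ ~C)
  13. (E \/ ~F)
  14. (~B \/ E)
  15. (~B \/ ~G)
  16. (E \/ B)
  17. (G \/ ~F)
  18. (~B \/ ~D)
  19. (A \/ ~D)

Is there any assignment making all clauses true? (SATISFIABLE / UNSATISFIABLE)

UNSATISFIABLE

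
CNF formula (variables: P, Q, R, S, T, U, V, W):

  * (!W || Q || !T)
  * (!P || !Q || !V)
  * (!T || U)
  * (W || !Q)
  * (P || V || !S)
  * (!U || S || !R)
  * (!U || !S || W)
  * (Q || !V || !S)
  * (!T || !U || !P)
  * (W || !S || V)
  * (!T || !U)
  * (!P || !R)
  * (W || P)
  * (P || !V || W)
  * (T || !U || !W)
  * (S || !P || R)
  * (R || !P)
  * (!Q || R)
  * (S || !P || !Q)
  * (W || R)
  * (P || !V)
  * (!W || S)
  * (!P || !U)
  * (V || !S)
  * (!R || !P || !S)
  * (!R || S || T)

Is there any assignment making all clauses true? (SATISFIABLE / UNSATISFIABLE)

P = True:
  propagation gives R=False; an empty clause results — contradiction.
P = False:
  propagation gives W=True, V=False, S=False; an empty clause results — contradiction.
Every branch closes, so no satisfying assignment exists.

UNSATISFIABLE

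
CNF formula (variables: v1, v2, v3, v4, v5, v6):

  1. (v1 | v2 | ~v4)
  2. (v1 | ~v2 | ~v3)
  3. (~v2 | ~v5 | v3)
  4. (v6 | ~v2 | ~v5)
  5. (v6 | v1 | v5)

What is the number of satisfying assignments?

34

Split on v2, then v1.
  v2=1, v1=1: v4 free; 5 ways for (v3,v5,v6) × 2^1 = 10.
  v2=1, v1=0: remaining (v3,v4,v5,v6) ∈ {(0,0,0,1); (0,1,0,1)} — 2.
  v2=0, v1=1: v3, v4, v5, v6 free → 2^4 = 16.
  v2=0, v1=0: v3 free; 3 ways for (v4,v5,v6) × 2^1 = 6.
Total: 10 + 2 + 16 + 6 = 34.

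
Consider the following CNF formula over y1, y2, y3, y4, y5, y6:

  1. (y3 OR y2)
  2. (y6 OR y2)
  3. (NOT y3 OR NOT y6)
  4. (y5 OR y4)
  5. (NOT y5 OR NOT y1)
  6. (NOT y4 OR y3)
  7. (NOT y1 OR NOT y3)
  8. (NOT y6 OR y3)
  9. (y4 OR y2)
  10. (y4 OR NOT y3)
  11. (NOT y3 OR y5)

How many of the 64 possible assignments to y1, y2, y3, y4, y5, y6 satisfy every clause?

Satisfying assignments:
  y1=F y2=T y3=F y4=F y5=T y6=F
  y1=F y2=T y3=T y4=T y5=T y6=F
Count: 2.

2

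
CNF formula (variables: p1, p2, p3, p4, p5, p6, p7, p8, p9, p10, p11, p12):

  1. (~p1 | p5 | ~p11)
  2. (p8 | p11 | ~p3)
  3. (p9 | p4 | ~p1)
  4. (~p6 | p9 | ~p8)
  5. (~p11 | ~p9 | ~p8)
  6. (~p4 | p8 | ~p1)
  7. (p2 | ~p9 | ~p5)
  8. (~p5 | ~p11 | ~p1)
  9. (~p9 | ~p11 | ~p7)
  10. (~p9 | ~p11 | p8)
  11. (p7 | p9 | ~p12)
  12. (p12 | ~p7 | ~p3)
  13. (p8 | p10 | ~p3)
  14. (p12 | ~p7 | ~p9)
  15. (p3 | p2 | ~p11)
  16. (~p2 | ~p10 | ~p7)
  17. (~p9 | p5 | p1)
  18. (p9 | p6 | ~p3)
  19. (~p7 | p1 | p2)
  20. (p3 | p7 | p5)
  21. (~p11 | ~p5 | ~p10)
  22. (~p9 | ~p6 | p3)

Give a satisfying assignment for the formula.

p1=F, p2=T, p3=F, p4=T, p5=F, p6=F, p7=T, p8=T, p9=F, p10=F, p11=F, p12=F

Check each clause:
  1. (~p1 | p5 | ~p11) — ~p11 is true.
  2. (p8 | p11 | ~p3) — p8 is true.
  3. (p4 | ~p1 | p9) — p4 is true.
  4. (p9 | ~p6 | ~p8) — ~p6 is true.
  5. (~p9 | ~p11 | ~p8) — ~p11 is true.
  6. (~p1 | p8 | ~p4) — p8 is true.
  7. (~p9 | ~p5 | p2) — p2 is true.
  8. (~p11 | ~p5 | ~p1) — ~p5 is true.
  9. (~p7 | ~p11 | ~p9) — ~p11 is true.
  10. (p8 | ~p9 | ~p11) — p8 is true.
  11. (p7 | p9 | ~p12) — ~p12 is true.
  12. (~p7 | p12 | ~p3) — ~p3 is true.
  13. (p10 | ~p3 | p8) — p8 is true.
  14. (p12 | ~p9 | ~p7) — ~p9 is true.
  15. (p3 | ~p11 | p2) — p2 is true.
  16. (~p7 | ~p10 | ~p2) — ~p10 is true.
  17. (p1 | p5 | ~p9) — ~p9 is true.
  18. (~p3 | p9 | p6) — ~p3 is true.
  19. (p2 | p1 | ~p7) — p2 is true.
  20. (p7 | p3 | p5) — p7 is true.
  21. (~p10 | ~p11 | ~p5) — ~p5 is true.
  22. (p3 | ~p9 | ~p6) — ~p6 is true.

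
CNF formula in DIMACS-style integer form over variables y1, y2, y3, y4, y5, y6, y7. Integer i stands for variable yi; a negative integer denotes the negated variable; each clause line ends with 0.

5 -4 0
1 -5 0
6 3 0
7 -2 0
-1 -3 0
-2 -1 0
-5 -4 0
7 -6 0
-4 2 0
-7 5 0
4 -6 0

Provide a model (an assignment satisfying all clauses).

y1 = 0, y2 = 0, y3 = 1, y4 = 0, y5 = 0, y6 = 0, y7 = 0

Set y1 = False and propagate.
  then y5 is forced to False.
  then y4 is forced to False.
  then y7 is forced to False.
  then y2 is forced to False.
  then y6 is forced to False.
  then y3 is forced to True.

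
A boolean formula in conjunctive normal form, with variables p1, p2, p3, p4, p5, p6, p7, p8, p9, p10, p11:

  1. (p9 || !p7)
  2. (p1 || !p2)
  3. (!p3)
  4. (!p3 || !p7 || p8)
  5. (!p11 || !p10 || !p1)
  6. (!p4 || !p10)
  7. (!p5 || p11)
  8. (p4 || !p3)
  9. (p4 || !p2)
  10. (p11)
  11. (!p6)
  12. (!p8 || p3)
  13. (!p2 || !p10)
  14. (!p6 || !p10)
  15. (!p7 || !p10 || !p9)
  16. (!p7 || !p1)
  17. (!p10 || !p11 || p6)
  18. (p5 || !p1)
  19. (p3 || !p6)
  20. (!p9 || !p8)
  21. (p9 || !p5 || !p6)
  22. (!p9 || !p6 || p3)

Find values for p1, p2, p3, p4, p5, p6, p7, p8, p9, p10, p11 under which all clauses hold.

p1=0, p2=0, p3=0, p4=1, p5=1, p6=0, p7=0, p8=0, p9=0, p10=0, p11=1

The clause (!p3) is unit: p3 must be False.
(p11) is a unit clause, so p11 = True.
Unit propagation: (!p6) forces p6 = False.
(!p8) is a unit clause, so p8 = False.
Unit propagation: (!p10) forces p10 = False.
Pure literal: p2 appears only negated; assign p2 = False.
Pure literal: p4 appears only positively; assign p4 = True.
Set p1 = False and propagate.
For the remaining variables, p5 = True, p7 = False, p9 = False works.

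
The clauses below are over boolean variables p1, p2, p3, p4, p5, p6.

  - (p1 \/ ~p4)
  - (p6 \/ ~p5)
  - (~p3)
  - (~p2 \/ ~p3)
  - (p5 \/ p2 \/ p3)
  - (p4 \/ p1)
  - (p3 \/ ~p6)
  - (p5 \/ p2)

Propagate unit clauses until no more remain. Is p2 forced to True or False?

True

(~p3) is a unit clause: p3 = False.
(~p6 \/ p3): since p3 = False, the clause reduces to (~p6). p6 = False.
(~p5 \/ p6): since p6 = False, the clause reduces to (~p5). p5 = False.
(p3 \/ p2 \/ p5) with p3 = False, p5 = False leaves only p2, so p2 = True.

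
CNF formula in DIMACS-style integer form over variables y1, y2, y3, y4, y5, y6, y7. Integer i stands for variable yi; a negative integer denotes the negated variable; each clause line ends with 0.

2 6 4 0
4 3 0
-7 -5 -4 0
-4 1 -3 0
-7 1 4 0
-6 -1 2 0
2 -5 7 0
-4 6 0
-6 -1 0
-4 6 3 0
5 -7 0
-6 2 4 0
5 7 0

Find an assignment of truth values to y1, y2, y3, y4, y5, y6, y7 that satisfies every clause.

Pure literal: y2 appears only positively; assign y2 = True.
Set y1 = False and propagate.
Set y3 = False and propagate.
  then y4 is forced to True.
  then y6 is forced to True.
The remaining clauses are satisfied by y5 = True, y7 = False.
Every clause has at least one true literal under this assignment.
Check each clause:
  1. (y4 ∨ y6 ∨ y2) — y2 is true.
  2. (y4 ∨ y3) — y4 is true.
  3. (¬y7 ∨ ¬y5 ∨ ¬y4) — ¬y7 is true.
  4. (¬y3 ∨ y1 ∨ ¬y4) — ¬y3 is true.
  5. (¬y7 ∨ y1 ∨ y4) — y4 is true.
  6. (¬y6 ∨ y2 ∨ ¬y1) — y2 is true.
  7. (¬y5 ∨ y2 ∨ y7) — y2 is true.
  8. (y6 ∨ ¬y4) — y6 is true.
  9. (¬y6 ∨ ¬y1) — ¬y1 is true.
  10. (y6 ∨ ¬y4 ∨ y3) — y6 is true.
  11. (¬y7 ∨ y5) — ¬y7 is true.
  12. (¬y6 ∨ y4 ∨ y2) — y2 is true.
  13. (y5 ∨ y7) — y5 is true.

y1=0, y2=1, y3=0, y4=1, y5=1, y6=1, y7=0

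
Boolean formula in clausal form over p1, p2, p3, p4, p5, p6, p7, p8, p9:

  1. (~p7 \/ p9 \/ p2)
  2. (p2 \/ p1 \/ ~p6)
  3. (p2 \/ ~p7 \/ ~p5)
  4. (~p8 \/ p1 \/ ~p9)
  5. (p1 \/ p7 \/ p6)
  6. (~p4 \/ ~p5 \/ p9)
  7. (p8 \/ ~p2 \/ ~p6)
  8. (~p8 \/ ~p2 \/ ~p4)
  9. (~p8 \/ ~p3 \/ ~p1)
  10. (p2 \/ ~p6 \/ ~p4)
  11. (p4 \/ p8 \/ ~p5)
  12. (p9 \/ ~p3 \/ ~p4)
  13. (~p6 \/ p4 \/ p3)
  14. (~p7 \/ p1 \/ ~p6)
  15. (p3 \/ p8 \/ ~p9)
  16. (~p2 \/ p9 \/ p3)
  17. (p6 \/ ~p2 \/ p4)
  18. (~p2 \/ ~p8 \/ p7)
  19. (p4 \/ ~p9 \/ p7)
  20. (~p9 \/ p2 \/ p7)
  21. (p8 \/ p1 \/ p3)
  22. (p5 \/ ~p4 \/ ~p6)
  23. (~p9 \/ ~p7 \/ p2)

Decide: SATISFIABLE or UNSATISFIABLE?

Set p1 = False and propagate.
Branch on p2: take p2 = True.
The remaining clauses are satisfied by p3 = True, p4 = True, p5 = True, p6 = False, p7 = True, p8 = False, p9 = True.
Every clause has at least one true literal under this assignment.
So p1=False, p2=True, p3=True, p4=True, p5=True, p6=False, p7=True, p8=False, p9=True is a satisfying assignment.

SATISFIABLE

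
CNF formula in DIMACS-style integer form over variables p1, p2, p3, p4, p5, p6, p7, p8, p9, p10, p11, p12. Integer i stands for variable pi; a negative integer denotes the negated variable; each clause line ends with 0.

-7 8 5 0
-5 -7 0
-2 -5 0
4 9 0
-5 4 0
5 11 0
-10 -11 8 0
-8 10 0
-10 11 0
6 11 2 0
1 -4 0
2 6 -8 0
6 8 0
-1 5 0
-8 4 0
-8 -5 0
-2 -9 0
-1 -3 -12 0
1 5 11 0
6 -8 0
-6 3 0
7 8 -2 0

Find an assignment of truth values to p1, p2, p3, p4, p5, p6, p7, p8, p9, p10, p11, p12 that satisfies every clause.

p1 = True, p2 = False, p3 = True, p4 = True, p5 = True, p6 = True, p7 = False, p8 = False, p9 = True, p10 = False, p11 = True, p12 = False

p12 occurs only negated in the remaining clauses — set p12 = False.
Branch on p1: take p1 = True.
  then p5 is forced to True.
  then p7 is forced to False.
  then p2 is forced to False.
  then p4 is forced to True.
  then p8 is forced to False.
  then p6 is forced to True.
  then p3 is forced to True.
Set p10 = False and propagate.
p9, p11 are now unconstrained; take p9 = True, p11 = True.
Every clause has at least one true literal under this assignment.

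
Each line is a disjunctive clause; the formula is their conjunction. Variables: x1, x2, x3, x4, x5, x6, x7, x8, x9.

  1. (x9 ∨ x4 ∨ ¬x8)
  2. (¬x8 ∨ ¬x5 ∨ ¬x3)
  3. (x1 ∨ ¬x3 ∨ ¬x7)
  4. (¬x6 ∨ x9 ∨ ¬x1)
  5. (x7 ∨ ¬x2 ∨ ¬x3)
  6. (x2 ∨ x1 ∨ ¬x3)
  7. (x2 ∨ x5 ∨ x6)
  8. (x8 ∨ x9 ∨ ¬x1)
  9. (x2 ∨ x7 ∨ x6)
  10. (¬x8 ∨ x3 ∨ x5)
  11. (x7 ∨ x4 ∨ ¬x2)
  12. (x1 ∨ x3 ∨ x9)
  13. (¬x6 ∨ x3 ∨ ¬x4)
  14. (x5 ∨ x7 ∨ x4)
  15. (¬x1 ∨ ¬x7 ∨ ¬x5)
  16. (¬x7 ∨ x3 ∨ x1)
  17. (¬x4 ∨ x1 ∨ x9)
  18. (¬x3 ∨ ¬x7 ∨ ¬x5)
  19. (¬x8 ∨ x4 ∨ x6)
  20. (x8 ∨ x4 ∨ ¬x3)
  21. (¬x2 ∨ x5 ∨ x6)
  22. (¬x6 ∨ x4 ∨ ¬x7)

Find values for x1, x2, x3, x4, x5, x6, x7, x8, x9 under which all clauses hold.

x1 = T, x2 = T, x3 = T, x4 = T, x5 = F, x6 = T, x7 = T, x8 = T, x9 = T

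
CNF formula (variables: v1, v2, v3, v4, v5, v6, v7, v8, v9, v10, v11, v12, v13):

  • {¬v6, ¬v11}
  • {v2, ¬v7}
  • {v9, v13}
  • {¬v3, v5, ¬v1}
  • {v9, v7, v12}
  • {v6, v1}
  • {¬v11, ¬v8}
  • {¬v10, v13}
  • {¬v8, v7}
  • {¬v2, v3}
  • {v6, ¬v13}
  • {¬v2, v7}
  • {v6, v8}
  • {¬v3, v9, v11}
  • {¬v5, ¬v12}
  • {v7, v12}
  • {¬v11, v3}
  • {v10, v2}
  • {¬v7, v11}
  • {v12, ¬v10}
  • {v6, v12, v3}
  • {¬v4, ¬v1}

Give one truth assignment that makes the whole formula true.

v1 = False, v2 = False, v3 = True, v4 = False, v5 = False, v6 = True, v7 = False, v8 = False, v9 = True, v10 = True, v11 = False, v12 = True, v13 = True

Check each clause:
  1. {¬v11, ¬v6} — ¬v11 is true.
  2. {¬v7, v2} — ¬v7 is true.
  3. {v9, v13} — v9 is true.
  4. {¬v3, v5, ¬v1} — ¬v1 is true.
  5. {v9, v12, v7} — v9 is true.
  6. {v1, v6} — v6 is true.
  7. {¬v8, ¬v11} — ¬v8 is true.
  8. {¬v10, v13} — v13 is true.
  9. {v7, ¬v8} — ¬v8 is true.
  10. {¬v2, v3} — v3 is true.
  11. {v6, ¬v13} — v6 is true.
  12. {¬v2, v7} — ¬v2 is true.
  13. {v8, v6} — v6 is true.
  14. {¬v3, v9, v11} — v9 is true.
  15. {¬v12, ¬v5} — ¬v5 is true.
  16. {v7, v12} — v12 is true.
  17. {v3, ¬v11} — v3 is true.
  18. {v10, v2} — v10 is true.
  19. {¬v7, v11} — ¬v7 is true.
  20. {v12, ¬v10} — v12 is true.
  21. {v12, v6, v3} — v3 is true.
  22. {¬v1, ¬v4} — ¬v4 is true.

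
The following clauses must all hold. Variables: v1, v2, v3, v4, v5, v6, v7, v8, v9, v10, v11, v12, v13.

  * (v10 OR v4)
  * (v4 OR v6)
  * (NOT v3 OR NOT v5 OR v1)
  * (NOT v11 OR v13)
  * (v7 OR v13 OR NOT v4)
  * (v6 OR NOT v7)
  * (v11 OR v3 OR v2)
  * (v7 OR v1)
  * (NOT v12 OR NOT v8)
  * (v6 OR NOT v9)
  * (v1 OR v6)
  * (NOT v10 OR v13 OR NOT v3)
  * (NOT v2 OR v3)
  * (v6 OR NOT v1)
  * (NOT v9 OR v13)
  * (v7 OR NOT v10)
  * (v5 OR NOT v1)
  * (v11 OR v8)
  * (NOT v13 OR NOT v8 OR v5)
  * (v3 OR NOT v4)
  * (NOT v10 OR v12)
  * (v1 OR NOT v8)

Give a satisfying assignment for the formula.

v1 = T  v2 = F  v3 = T  v4 = T  v5 = T  v6 = T  v7 = T  v8 = F  v9 = T  v10 = T  v11 = T  v12 = T  v13 = T

v6 occurs only positively in the remaining clauses — set v6 = True.
Try v1 = True.
  then v5 is forced to True.
For the remaining variables, v2 = False, v3 = True, v4 = True, v7 = True, v8 = False, v9 = True, v10 = True, v11 = True, v12 = True, v13 = True works.
Check each clause:
  1. (v10 OR v4) — v10 is true.
  2. (v4 OR v6) — v4 is true.
  3. (v1 OR NOT v3 OR NOT v5) — v1 is true.
  4. (NOT v11 OR v13) — v13 is true.
  5. (NOT v4 OR v13 OR v7) — v13 is true.
  6. (NOT v7 OR v6) — v6 is true.
  7. (v2 OR v11 OR v3) — v11 is true.
  8. (v1 OR v7) — v1 is true.
  9. (NOT v8 OR NOT v12) — NOT v8 is true.
  10. (NOT v9 OR v6) — v6 is true.
  11. (v6 OR v1) — v1 is true.
  12. (NOT v3 OR v13 OR NOT v10) — v13 is true.
  13. (v3 OR NOT v2) — v3 is true.
  14. (NOT v1 OR v6) — v6 is true.
  15. (NOT v9 OR v13) — v13 is true.
  16. (v7 OR NOT v10) — v7 is true.
  17. (NOT v1 OR v5) — v5 is true.
  18. (v8 OR v11) — v11 is true.
  19. (v5 OR NOT v13 OR NOT v8) — NOT v8 is true.
  20. (NOT v4 OR v3) — v3 is true.
  21. (v12 OR NOT v10) — v12 is true.
  22. (v1 OR NOT v8) — NOT v8 is true.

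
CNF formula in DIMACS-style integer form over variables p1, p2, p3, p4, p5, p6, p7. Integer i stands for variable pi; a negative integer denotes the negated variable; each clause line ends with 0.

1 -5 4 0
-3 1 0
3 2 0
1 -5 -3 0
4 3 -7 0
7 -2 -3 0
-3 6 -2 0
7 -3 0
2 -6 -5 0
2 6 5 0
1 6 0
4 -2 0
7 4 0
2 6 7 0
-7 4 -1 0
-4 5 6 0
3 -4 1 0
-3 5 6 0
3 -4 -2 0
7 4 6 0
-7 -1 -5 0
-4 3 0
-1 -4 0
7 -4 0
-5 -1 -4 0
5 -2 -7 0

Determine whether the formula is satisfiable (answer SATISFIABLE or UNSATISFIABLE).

p4 = True:
  propagation gives p3=True, p1=True; an empty clause results — contradiction.
p4 = False:
  propagation gives p2=False, p3=True, p1=True, p7=True; an empty clause results — contradiction.
Every branch closes, so no satisfying assignment exists.

UNSATISFIABLE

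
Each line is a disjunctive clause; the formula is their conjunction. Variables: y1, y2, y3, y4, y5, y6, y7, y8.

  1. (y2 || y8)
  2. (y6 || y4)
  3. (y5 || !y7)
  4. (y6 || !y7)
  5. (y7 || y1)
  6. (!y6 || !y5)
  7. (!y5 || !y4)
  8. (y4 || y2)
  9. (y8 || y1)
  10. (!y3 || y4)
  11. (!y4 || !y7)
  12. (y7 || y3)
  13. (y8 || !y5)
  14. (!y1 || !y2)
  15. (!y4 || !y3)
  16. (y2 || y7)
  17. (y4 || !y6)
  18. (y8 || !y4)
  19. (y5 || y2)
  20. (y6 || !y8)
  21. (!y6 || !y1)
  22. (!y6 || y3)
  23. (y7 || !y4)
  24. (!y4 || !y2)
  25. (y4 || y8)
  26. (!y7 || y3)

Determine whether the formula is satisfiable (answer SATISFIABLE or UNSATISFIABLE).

UNSATISFIABLE

y4 = True:
  propagation gives y5=False, y7=False; an empty clause results — contradiction.
y4 = False:
  propagation gives y6=True; an empty clause results — contradiction.
Every branch closes, so no satisfying assignment exists.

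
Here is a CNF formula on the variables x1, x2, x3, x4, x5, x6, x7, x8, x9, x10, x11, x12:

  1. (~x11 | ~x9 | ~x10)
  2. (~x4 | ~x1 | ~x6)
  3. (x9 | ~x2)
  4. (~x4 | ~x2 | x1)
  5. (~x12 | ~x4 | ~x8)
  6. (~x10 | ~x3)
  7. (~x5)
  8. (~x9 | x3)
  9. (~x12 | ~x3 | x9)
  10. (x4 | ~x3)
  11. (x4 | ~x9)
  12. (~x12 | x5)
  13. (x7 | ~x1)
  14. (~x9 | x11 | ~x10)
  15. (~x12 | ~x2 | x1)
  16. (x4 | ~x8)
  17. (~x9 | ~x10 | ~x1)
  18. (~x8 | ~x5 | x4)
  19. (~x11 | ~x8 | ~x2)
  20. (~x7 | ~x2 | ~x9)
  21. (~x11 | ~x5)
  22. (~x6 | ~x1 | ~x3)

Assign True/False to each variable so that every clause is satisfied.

The clause (~x5) is unit: x5 must be False.
Unit propagation: (~x12) forces x12 = False.
x2 occurs only negated in the remaining clauses — set x2 = False.
Pure literal: x6 appears only negated; assign x6 = False.
Branch on x1: take x1 = False.
For the remaining variables, x3 = False, x4 = True, x7 = False, x8 = True, x9 = False, x10 = False, x11 = True works.

x1=F, x2=F, x3=F, x4=T, x5=F, x6=F, x7=F, x8=T, x9=F, x10=F, x11=T, x12=F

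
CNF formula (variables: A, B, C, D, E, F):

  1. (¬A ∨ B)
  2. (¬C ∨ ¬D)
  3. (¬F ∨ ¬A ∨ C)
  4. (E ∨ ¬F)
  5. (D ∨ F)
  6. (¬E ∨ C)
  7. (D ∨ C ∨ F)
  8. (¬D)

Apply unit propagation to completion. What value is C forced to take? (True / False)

True

(¬D) stands alone — D = False.
(D ∨ F) with D = False leaves only F, so F = True.
(E ∨ ¬F): since F = True, the clause reduces to (E). E = True.
From (¬E ∨ C) and E = True: C = True.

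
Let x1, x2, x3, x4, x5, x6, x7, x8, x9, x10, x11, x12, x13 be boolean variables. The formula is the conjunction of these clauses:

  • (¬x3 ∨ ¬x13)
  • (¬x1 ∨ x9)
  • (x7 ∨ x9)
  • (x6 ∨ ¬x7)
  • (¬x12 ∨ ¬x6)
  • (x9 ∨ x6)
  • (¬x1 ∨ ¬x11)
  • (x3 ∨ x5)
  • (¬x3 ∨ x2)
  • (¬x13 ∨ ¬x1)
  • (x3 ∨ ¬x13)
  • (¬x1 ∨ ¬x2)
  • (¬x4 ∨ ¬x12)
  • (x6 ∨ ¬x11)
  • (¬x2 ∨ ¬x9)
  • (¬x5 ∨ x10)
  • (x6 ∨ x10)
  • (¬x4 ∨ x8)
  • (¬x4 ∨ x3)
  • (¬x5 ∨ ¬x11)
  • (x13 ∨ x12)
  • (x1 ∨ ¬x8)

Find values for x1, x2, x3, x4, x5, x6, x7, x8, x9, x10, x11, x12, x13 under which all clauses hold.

Pure literal: x4 appears only negated; assign x4 = False.
x10 occurs only positively in the remaining clauses — set x10 = True.
Try x1 = True.
  then x9 is forced to True.
  then x11 is forced to False.
  then x13 is forced to False.
  then x2 is forced to False.
  then x3 is forced to False.
  then x5 is forced to True.
  then x12 is forced to True.
  then x6 is forced to False.
  then x7 is forced to False.
x8 is now unconstrained; take x8 = False.
Check each clause:
  1. (¬x3 ∨ ¬x13) — ¬x13 is true.
  2. (x9 ∨ ¬x1) — x9 is true.
  3. (x7 ∨ x9) — x9 is true.
  4. (x6 ∨ ¬x7) — ¬x7 is true.
  5. (¬x12 ∨ ¬x6) — ¬x6 is true.
  6. (x9 ∨ x6) — x9 is true.
  7. (¬x11 ∨ ¬x1) — ¬x11 is true.
  8. (x5 ∨ x3) — x5 is true.
  9. (x2 ∨ ¬x3) — ¬x3 is true.
  10. (¬x13 ∨ ¬x1) — ¬x13 is true.
  11. (¬x13 ∨ x3) — ¬x13 is true.
  12. (¬x2 ∨ ¬x1) — ¬x2 is true.
  13. (¬x4 ∨ ¬x12) — ¬x4 is true.
  14. (x6 ∨ ¬x11) — ¬x11 is true.
  15. (¬x2 ∨ ¬x9) — ¬x2 is true.
  16. (¬x5 ∨ x10) — x10 is true.
  17. (x6 ∨ x10) — x10 is true.
  18. (¬x4 ∨ x8) — ¬x4 is true.
  19. (x3 ∨ ¬x4) — ¬x4 is true.
  20. (¬x5 ∨ ¬x11) — ¬x11 is true.
  21. (x13 ∨ x12) — x12 is true.
  22. (¬x8 ∨ x1) — ¬x8 is true.

x1 = T  x2 = F  x3 = F  x4 = F  x5 = T  x6 = F  x7 = F  x8 = F  x9 = T  x10 = T  x11 = F  x12 = T  x13 = F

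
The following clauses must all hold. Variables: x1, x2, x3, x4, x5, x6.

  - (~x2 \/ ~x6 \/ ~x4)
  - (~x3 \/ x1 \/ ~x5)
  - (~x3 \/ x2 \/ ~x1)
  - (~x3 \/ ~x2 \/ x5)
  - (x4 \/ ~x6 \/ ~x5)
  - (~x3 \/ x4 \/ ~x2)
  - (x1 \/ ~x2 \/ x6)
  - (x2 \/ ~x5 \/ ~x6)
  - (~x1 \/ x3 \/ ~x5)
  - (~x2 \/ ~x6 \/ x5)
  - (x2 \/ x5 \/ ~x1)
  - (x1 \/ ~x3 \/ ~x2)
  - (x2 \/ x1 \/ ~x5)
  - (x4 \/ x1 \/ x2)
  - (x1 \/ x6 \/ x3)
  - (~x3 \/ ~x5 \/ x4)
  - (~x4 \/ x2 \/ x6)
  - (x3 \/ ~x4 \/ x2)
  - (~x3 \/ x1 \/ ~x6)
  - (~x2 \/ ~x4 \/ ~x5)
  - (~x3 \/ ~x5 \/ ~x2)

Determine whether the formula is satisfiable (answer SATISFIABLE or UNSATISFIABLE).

SATISFIABLE

Set x1 = True and propagate.
For the remaining variables, x2 = True, x3 = False, x4 = True, x5 = False, x6 = False works.
So x1 = T, x2 = T, x3 = F, x4 = T, x5 = F, x6 = F is a satisfying assignment.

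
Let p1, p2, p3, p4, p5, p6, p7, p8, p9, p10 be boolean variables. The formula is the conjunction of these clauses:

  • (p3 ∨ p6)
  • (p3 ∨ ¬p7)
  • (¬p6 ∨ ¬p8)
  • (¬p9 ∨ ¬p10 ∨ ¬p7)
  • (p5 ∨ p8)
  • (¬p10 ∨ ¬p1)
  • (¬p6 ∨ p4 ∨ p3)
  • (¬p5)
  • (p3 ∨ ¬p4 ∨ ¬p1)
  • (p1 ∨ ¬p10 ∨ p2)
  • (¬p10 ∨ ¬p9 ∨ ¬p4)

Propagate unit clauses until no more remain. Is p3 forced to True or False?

True

(¬p5) stands alone — p5 = False.
In (p5 ∨ p8), p5 is now false; p8 must hold, so p8 = True.
In (¬p8 ∨ ¬p6), ¬p8 is now false; ¬p6 must hold, so p6 = False.
In (p6 ∨ p3), p6 is now false; p3 must hold, so p3 = True.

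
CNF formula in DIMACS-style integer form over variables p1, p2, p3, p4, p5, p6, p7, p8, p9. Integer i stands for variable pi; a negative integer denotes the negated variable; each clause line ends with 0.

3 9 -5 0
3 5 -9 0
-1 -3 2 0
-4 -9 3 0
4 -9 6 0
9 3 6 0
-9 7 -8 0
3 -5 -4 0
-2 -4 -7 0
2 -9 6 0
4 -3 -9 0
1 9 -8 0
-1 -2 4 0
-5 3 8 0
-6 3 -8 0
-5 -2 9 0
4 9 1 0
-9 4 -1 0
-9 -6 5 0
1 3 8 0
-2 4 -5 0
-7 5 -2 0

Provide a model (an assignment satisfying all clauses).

p1=F, p2=T, p3=T, p4=T, p5=F, p6=F, p7=F, p8=F, p9=F

Try p1 = False.
Try p2 = True.
The remaining clauses are satisfied by p3 = True, p4 = True, p5 = False, p6 = False, p7 = False, p8 = False, p9 = False.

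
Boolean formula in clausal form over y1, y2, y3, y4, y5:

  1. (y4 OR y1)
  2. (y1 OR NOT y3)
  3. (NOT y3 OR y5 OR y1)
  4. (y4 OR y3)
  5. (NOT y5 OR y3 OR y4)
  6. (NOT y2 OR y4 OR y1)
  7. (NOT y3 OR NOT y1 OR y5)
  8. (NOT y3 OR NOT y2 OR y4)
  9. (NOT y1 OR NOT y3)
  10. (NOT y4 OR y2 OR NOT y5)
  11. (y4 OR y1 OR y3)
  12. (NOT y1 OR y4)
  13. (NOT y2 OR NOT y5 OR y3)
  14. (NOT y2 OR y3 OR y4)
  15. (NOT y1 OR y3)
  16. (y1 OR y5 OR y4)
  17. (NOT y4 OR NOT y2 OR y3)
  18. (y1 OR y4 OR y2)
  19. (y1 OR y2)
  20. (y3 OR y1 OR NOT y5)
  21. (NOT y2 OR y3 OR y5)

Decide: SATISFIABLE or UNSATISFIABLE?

y3 = True:
  propagation gives y1=True; an empty clause results — contradiction.
y3 = False:
  propagation gives y4=True, y1=False, y2=False; an empty clause results — contradiction.
Every branch closes, so no satisfying assignment exists.

UNSATISFIABLE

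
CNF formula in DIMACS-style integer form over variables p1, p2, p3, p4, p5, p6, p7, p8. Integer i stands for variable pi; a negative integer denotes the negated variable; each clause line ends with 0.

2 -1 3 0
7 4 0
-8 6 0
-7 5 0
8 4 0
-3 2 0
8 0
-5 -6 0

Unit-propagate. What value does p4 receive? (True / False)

(p8) is a unit clause: p8 = True.
(p6 || !p8): since p8 = True, the clause reduces to (p6). p6 = True.
From (!p6 || !p5) and p6 = True: p5 = False.
(!p7 || p5) with p5 = False leaves only !p7, so p7 = False.
From (p4 || p7) and p7 = False: p4 = True.

True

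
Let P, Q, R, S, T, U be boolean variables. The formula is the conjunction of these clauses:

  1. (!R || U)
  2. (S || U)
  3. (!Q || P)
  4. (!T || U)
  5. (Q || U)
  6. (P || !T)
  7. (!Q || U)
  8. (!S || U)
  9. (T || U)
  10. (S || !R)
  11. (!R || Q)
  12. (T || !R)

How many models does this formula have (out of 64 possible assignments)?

11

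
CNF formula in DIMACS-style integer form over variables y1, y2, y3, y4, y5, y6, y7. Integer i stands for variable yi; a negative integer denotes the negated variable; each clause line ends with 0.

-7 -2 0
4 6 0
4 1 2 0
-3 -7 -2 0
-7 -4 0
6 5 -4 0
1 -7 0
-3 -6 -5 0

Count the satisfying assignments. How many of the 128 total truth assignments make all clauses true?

32

Case analysis on y4 and y7:
  y4=1, y7=1: a clause becomes empty — 0.
  y4=1, y7=0: y1, y2 free; 5 ways for (y3,y5,y6) × 2^2 = 20.
  y4=0, y7=1: remaining (y1,y2,y3,y5,y6) ∈ {(1,0,0,0,1); (1,0,0,1,1); (1,0,1,0,1)} — 3.
  y4=0, y7=0: 9 of the 32 assignments to (y1,y2,y3,y5,y6) work.
Total: 0 + 20 + 3 + 9 = 32.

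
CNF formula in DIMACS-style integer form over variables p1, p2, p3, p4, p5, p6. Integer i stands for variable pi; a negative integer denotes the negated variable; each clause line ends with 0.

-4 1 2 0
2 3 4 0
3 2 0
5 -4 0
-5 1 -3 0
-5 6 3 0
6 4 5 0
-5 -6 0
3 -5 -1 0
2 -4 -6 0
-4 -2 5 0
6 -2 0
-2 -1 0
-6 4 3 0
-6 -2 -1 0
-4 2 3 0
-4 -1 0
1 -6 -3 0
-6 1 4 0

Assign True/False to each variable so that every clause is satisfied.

Set p1 = True and propagate.
  then p2 is forced to False.
  then p3 is forced to True.
  then p4 is forced to False.
The remaining clauses are satisfied by p5 = False, p6 = True.

p1=True, p2=False, p3=True, p4=False, p5=False, p6=True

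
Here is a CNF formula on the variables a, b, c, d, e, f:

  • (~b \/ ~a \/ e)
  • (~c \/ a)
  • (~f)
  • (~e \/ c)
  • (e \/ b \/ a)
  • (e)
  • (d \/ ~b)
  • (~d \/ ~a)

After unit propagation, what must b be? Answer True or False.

(~f) is a unit clause: f = False.
Unit clause (e) sets e = True.
(c \/ ~e) with e = True leaves only c, so c = True.
(~c \/ a): since c = True, the clause reduces to (a). a = True.
(~d \/ ~a): since a = True, the clause reduces to (~d). d = False.
(d \/ ~b) with d = False leaves only ~b, so b = False.

False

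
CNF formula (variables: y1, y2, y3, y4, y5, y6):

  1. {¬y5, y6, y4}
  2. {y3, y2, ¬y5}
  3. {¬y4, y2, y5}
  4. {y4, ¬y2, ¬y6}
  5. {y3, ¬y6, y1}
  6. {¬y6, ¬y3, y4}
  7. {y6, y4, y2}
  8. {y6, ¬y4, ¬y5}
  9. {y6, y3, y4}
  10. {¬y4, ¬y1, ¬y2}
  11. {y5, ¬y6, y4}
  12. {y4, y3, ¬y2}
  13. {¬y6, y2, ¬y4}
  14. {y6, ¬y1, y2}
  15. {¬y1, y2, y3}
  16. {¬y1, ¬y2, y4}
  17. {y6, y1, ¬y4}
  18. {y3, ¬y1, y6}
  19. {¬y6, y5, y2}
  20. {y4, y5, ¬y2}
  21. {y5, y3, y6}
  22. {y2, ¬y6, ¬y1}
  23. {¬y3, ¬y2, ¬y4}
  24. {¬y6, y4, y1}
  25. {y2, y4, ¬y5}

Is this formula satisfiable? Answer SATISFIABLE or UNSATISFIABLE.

UNSATISFIABLE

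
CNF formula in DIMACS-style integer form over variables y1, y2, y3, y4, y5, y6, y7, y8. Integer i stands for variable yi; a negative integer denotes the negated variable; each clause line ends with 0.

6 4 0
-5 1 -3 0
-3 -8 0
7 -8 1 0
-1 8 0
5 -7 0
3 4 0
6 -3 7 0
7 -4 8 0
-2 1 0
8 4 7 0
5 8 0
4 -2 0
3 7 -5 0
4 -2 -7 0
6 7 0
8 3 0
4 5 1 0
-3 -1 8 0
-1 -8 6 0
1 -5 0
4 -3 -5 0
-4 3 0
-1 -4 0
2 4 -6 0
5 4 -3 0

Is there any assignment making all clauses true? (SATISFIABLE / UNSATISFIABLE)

UNSATISFIABLE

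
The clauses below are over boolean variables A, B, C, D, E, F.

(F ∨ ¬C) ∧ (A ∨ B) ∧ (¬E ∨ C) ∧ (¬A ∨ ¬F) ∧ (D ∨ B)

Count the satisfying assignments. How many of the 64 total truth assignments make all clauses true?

11

Case analysis on A and B:
  A=T, B=T: remaining (C,D,E,F) ∈ {(F,F,F,F); (F,T,F,F)} — 2.
  A=T, B=F: remaining (C,D,E,F) ∈ {(F,T,F,F)} — 1.
  A=F, B=T: D free; 4 ways for (C,E,F) × 2^1 = 8.
  A=F, B=F: a clause becomes empty — 0.
Total: 2 + 1 + 8 + 0 = 11.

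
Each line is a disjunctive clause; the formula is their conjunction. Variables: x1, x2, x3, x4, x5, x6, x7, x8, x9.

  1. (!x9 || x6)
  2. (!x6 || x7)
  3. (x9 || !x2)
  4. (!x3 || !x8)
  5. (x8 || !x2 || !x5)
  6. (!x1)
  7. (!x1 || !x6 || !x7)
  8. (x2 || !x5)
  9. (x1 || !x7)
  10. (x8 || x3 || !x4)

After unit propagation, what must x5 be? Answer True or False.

False

Unit clause (!x1) sets x1 = False.
From (x1 || !x7) and x1 = False: x7 = False.
(x7 || !x6): since x7 = False, the clause reduces to (!x6). x6 = False.
From (!x9 || x6) and x6 = False: x9 = False.
(!x2 || x9) with x9 = False leaves only !x2, so x2 = False.
(!x5 || x2): since x2 = False, the clause reduces to (!x5). x5 = False.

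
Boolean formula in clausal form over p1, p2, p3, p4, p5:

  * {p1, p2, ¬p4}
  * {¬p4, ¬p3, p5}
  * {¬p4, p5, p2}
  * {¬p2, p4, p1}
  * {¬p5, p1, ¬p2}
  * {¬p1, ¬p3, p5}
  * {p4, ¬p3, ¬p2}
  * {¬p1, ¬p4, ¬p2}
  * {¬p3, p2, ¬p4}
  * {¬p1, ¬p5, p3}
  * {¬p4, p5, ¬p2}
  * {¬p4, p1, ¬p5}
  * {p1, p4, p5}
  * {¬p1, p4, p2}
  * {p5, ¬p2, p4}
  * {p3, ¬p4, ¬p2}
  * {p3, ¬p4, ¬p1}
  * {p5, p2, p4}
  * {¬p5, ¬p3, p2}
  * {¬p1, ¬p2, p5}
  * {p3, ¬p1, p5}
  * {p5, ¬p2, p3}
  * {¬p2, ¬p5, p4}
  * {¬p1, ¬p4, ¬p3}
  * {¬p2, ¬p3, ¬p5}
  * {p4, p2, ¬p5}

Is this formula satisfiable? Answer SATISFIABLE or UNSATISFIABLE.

p2 = True:
  p5 = True:
    propagation gives p1=True, p4=False; an empty clause results — contradiction.
  p5 = False:
    propagation gives p4=False; an empty clause results — contradiction.
p2 = False:
  p4 = True:
    propagation gives p1=True, p5=True, p3=False; an empty clause results — contradiction.
  p4 = False:
    propagation gives p1=False, p5=True; an empty clause results — contradiction.
Every branch closes, so no satisfying assignment exists.

UNSATISFIABLE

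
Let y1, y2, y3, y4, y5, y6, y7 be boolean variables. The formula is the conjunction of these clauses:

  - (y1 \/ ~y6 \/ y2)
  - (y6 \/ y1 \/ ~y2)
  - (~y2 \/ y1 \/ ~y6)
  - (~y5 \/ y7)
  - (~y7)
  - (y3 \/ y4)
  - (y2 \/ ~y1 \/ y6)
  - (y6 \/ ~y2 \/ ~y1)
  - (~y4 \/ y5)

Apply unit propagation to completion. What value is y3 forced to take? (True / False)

Unit clause (~y7) sets y7 = False.
(~y5 \/ y7) with y7 = False leaves only ~y5, so y5 = False.
From (y5 \/ ~y4) and y5 = False: y4 = False.
(y3 \/ y4) with y4 = False leaves only y3, so y3 = True.

True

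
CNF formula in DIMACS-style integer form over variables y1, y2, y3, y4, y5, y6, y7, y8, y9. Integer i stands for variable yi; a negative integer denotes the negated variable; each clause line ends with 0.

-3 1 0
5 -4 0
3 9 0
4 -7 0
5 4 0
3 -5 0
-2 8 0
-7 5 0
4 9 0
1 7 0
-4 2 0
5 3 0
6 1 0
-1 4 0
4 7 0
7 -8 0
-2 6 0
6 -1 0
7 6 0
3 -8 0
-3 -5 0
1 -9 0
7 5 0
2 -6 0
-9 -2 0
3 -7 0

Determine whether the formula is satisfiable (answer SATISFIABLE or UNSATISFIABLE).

UNSATISFIABLE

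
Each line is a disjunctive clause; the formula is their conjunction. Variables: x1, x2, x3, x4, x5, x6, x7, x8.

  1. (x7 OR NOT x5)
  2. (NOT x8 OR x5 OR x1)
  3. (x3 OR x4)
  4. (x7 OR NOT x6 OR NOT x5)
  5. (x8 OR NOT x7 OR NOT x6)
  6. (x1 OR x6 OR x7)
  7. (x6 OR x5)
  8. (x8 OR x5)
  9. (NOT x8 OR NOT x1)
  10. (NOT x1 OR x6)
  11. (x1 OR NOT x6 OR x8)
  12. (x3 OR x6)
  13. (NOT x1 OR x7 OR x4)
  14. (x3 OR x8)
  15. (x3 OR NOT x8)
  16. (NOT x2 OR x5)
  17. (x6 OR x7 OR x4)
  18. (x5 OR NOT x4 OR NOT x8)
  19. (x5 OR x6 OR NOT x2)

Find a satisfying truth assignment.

x1=F, x2=F, x3=T, x4=F, x5=T, x6=T, x7=T, x8=T

x2 occurs only negated in the remaining clauses — set x2 = False.
Pure literal: x3 appears only positively; assign x3 = True.
Set x1 = False and propagate.
For the remaining variables, x4 = False, x5 = True, x6 = True, x7 = True, x8 = True works.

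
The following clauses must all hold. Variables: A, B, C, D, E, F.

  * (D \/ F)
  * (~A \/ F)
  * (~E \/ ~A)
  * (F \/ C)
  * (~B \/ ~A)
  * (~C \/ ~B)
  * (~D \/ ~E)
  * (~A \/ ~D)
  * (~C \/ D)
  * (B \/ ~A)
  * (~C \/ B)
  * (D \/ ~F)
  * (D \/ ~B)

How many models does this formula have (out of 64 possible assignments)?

Satisfying assignments:
  A=F B=F C=F D=T E=F F=T
  A=F B=T C=F D=T E=F F=T
That's 2 in total.

2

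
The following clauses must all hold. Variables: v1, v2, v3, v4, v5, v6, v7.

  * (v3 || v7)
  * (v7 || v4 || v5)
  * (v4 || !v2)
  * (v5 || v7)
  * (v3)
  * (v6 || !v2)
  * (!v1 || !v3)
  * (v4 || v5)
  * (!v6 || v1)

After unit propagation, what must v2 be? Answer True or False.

False

(v3) stands alone — v3 = True.
(!v3 || !v1): since v3 = True, the clause reduces to (!v1). v1 = False.
(!v6 || v1): since v1 = False, the clause reduces to (!v6). v6 = False.
(v6 || !v2) with v6 = False leaves only !v2, so v2 = False.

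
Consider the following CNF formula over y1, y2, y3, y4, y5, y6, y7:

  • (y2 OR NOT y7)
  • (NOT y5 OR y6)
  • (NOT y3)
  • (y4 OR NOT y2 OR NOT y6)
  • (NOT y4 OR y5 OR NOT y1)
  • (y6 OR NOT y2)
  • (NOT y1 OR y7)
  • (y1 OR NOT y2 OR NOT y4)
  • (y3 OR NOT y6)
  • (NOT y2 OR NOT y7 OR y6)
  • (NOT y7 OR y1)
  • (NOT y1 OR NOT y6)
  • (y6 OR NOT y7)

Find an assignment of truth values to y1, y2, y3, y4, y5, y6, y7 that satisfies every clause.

y1=F, y2=F, y3=F, y4=T, y5=F, y6=F, y7=F

Check each clause:
  1. (NOT y7 OR y2) — NOT y7 is true.
  2. (NOT y5 OR y6) — NOT y5 is true.
  3. (NOT y3) — NOT y3 is true.
  4. (NOT y6 OR y4 OR NOT y2) — NOT y6 is true.
  5. (NOT y1 OR NOT y4 OR y5) — NOT y1 is true.
  6. (NOT y2 OR y6) — NOT y2 is true.
  7. (NOT y1 OR y7) — NOT y1 is true.
  8. (y1 OR NOT y4 OR NOT y2) — NOT y2 is true.
  9. (y3 OR NOT y6) — NOT y6 is true.
  10. (y6 OR NOT y7 OR NOT y2) — NOT y7 is true.
  11. (y1 OR NOT y7) — NOT y7 is true.
  12. (NOT y1 OR NOT y6) — NOT y6 is true.
  13. (NOT y7 OR y6) — NOT y7 is true.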